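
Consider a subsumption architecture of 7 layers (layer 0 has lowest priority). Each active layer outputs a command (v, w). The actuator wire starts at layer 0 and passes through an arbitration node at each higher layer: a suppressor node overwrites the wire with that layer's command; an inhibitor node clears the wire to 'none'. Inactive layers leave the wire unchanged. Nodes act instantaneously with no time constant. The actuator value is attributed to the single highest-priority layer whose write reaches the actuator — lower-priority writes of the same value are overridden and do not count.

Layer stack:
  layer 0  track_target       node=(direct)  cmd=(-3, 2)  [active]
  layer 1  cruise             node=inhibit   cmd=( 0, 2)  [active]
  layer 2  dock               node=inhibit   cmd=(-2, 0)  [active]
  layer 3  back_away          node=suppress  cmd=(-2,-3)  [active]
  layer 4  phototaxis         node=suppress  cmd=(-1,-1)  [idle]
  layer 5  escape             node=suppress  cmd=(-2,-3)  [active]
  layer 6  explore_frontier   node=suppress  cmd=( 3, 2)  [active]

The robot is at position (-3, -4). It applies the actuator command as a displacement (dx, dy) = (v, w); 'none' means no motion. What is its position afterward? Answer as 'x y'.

L0 track_target: active, feeds wire = (-3, 2)
L1 cruise: active, inhibitor → wire = none
L2 dock: active, inhibitor → wire = none
L3 back_away: active, suppressor → wire = (-2, -3)
L4 phototaxis: idle → wire stays (-2, -3)
L5 escape: active, suppressor → wire = (-2, -3)
L6 explore_frontier: active, suppressor → wire = (3, 2)
actuator = (3, 2)
position: (-3, -4) + (3, 2) = (0, -2)

0 -2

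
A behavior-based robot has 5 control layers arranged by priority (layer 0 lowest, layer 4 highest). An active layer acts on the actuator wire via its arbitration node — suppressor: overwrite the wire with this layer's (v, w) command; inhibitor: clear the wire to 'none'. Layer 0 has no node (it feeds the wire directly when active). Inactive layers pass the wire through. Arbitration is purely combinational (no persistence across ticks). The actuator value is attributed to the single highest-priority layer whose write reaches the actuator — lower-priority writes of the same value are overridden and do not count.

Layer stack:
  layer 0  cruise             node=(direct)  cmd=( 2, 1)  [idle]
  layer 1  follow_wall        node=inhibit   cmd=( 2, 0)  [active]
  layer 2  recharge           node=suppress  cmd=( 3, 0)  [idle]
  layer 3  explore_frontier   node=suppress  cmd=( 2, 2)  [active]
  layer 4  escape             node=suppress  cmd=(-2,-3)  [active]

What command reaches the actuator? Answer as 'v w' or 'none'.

layer 0 (cruise) idle — none
layer 1 (follow_wall) active — inhibits: none
layer 2 (recharge) idle — unchanged: none
layer 3 (explore_frontier) active — suppresses: (2, 2)
layer 4 (escape) active — suppresses: (-2, -3)
→ actuator (-2, -3)

-2 -3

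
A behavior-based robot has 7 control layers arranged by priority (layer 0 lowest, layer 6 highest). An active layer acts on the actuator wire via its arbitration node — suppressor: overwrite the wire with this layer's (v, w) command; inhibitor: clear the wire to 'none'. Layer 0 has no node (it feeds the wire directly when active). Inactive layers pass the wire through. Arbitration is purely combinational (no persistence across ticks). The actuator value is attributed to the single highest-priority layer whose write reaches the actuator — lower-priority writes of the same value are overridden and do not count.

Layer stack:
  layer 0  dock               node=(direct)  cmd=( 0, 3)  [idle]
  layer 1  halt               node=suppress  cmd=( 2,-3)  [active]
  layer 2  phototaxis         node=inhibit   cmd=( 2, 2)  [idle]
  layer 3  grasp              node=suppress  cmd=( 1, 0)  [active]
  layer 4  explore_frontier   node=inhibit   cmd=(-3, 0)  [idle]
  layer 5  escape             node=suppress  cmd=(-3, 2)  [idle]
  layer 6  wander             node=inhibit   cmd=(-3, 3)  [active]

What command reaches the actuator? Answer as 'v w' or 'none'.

[0] dock off; wire := none
[1] halt on (suppress); wire := (2, -3)
[2] phototaxis off; pass (2, -3)
[3] grasp on (suppress); wire := (1, 0)
[4] explore_frontier off; pass (1, 0)
[5] escape off; pass (1, 0)
[6] wander on (inhibit); wire := none
output none

none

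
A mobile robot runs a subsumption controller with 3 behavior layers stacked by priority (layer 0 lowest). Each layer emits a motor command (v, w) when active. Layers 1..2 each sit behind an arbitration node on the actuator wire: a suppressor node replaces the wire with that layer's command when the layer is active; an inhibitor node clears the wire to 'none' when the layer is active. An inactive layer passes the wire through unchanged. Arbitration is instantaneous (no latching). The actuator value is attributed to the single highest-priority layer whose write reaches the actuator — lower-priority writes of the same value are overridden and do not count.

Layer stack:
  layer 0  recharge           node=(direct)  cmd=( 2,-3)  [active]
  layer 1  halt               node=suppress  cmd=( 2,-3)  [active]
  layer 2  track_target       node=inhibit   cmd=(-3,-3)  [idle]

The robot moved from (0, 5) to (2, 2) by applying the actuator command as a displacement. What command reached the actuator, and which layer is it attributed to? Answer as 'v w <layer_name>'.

2 -3 halt

displacement = (2, 2) − (0, 5) = (2, -3)
[0] recharge on; wire := (2, -3)
[1] halt on (suppress); wire := (2, -3)
[2] track_target off; pass (2, -3)
output (2, -3) — from layer 1 (halt)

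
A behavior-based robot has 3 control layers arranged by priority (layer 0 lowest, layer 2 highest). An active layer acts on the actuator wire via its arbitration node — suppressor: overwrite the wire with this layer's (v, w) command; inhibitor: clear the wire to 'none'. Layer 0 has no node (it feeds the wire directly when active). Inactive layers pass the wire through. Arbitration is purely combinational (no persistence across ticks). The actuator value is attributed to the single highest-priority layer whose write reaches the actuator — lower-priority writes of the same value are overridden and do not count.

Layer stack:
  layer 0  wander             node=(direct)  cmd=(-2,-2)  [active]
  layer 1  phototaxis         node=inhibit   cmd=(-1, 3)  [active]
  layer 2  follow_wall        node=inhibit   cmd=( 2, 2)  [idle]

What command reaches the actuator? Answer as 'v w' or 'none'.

layer 0 (wander) active — direct: (-2, -2)
layer 1 (phototaxis) active — inhibits: none
layer 2 (follow_wall) idle — unchanged: none
→ actuator none

none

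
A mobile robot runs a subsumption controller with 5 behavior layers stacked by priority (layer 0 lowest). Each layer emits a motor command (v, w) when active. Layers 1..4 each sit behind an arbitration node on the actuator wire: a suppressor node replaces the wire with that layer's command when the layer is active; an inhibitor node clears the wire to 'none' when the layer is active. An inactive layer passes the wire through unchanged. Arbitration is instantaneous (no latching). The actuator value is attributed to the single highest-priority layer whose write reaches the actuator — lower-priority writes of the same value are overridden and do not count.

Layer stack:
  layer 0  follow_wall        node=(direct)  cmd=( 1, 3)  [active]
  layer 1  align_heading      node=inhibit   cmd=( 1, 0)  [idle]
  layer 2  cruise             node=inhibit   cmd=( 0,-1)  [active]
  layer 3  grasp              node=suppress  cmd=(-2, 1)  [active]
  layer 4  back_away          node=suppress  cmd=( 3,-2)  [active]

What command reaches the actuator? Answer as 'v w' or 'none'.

3 -2

L0 follow_wall: active, feeds wire = (1, 3)
L1 align_heading: idle → wire stays (1, 3)
L2 cruise: active, inhibitor → wire = none
L3 grasp: active, suppressor → wire = (-2, 1)
L4 back_away: active, suppressor → wire = (3, -2)
actuator = (3, -2)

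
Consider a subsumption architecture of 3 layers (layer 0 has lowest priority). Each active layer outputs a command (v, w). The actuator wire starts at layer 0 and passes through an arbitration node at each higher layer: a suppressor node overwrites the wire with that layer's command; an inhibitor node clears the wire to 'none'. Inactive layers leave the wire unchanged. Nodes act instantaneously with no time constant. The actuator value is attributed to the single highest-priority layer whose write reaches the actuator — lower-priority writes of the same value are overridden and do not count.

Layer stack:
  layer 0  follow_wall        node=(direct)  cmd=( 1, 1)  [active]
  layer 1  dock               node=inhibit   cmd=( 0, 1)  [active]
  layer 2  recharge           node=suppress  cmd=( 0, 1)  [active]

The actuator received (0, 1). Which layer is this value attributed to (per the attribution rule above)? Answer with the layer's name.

[0] follow_wall on; wire := (1, 1)
[1] dock on (inhibit); wire := none
[2] recharge on (suppress); wire := (0, 1)
output (0, 1)
last writer: layer 2 = recharge

recharge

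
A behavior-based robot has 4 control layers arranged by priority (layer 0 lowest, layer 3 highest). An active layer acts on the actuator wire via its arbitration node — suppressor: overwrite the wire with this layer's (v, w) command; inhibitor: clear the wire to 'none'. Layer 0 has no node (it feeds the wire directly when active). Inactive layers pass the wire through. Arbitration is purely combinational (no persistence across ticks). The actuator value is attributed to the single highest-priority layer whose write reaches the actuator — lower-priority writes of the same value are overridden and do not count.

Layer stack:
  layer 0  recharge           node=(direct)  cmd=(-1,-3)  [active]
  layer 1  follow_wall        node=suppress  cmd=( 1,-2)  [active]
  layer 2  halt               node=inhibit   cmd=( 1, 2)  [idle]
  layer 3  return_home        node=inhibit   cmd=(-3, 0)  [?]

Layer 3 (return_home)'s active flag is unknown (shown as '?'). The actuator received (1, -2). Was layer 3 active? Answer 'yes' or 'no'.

no

If layer 3 is active=yes:
  actuator would be none
If layer 3 is active=no:
  actuator would be (1, -2)
Observed (1, -2), so layer 3 was idle.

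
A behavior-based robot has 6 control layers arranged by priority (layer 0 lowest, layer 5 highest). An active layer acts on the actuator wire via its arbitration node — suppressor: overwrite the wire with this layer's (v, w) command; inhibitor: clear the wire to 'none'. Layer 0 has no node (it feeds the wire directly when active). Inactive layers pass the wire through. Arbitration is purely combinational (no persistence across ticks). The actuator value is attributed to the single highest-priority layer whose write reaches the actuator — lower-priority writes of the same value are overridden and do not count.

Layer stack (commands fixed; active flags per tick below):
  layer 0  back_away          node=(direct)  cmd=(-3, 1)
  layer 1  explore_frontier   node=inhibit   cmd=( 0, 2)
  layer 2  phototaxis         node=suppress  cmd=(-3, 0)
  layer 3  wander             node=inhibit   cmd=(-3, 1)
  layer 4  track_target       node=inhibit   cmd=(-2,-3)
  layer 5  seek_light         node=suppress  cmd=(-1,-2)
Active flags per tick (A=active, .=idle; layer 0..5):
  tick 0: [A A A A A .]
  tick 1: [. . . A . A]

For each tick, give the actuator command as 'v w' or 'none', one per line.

none
-1 -2

tick 0:
  [0] back_away on; wire := (-3, 1)
  [1] explore_frontier on (inhibit); wire := none
  [2] phototaxis on (suppress); wire := (-3, 0)
  [3] wander on (inhibit); wire := none
  [4] track_target on (inhibit); wire := none
  [5] seek_light off; pass none
  output none
tick 1:
  [0] back_away off; wire := none
  [1] explore_frontier off; pass none
  [2] phototaxis off; pass none
  [3] wander on (inhibit); wire := none
  [4] track_target off; pass none
  [5] seek_light on (suppress); wire := (-1, -2)
  output (-1, -2)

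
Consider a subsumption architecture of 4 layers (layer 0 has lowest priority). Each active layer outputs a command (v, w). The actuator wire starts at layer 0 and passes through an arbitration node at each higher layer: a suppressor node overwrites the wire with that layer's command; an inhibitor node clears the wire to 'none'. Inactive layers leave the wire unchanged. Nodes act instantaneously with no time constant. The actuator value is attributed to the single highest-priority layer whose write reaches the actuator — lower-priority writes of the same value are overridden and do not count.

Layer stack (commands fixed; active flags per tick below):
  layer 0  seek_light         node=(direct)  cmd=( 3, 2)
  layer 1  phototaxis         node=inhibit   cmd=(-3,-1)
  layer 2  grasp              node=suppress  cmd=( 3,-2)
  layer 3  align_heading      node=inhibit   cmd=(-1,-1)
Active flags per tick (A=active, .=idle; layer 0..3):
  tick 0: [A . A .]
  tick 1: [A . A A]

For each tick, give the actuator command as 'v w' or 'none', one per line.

tick 0:
  layer 0 (seek_light) active — direct: (3, 2)
  layer 1 (phototaxis) idle — unchanged: (3, 2)
  layer 2 (grasp) active — suppresses: (3, -2)
  layer 3 (align_heading) idle — unchanged: (3, -2)
  → actuator (3, -2)
tick 1:
  layer 0 (seek_light) active — direct: (3, 2)
  layer 1 (phototaxis) idle — unchanged: (3, 2)
  layer 2 (grasp) active — suppresses: (3, -2)
  layer 3 (align_heading) active — inhibits: none
  → actuator none

3 -2
none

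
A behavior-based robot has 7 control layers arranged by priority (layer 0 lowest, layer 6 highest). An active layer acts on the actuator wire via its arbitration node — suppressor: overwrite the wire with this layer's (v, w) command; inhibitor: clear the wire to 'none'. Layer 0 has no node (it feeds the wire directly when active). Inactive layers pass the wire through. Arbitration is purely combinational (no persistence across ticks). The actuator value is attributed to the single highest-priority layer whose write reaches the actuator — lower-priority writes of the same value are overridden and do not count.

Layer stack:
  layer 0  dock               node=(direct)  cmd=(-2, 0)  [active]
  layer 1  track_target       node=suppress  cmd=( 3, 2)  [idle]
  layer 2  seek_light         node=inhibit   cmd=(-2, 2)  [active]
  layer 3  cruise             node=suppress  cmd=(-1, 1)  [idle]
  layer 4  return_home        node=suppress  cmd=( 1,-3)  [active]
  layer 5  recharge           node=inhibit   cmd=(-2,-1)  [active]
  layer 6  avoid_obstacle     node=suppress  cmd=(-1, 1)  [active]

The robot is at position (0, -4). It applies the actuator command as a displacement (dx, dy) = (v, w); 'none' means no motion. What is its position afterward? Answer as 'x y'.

layer 0 (dock) active — direct: (-2, 0)
layer 1 (track_target) idle — unchanged: (-2, 0)
layer 2 (seek_light) active — inhibits: none
layer 3 (cruise) idle — unchanged: none
layer 4 (return_home) active — suppresses: (1, -3)
layer 5 (recharge) active — inhibits: none
layer 6 (avoid_obstacle) active — suppresses: (-1, 1)
→ actuator (-1, 1)
position: (0, -4) + (-1, 1) = (-1, -3)

-1 -3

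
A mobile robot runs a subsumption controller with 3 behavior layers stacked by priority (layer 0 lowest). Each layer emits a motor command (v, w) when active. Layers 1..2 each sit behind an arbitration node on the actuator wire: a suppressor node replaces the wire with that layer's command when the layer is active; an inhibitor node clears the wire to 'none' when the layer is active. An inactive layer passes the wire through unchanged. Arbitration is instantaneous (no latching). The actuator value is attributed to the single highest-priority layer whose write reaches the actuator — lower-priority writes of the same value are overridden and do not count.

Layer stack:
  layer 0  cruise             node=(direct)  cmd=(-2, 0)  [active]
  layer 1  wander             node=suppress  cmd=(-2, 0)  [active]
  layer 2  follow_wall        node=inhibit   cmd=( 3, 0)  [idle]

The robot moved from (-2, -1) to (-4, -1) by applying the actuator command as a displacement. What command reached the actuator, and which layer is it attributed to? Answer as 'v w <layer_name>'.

-2 0 wander

displacement = (-4, -1) − (-2, -1) = (-2, 0)
[0] cruise on; wire := (-2, 0)
[1] wander on (suppress); wire := (-2, 0)
[2] follow_wall off; pass (-2, 0)
output (-2, 0) — from layer 1 (wander)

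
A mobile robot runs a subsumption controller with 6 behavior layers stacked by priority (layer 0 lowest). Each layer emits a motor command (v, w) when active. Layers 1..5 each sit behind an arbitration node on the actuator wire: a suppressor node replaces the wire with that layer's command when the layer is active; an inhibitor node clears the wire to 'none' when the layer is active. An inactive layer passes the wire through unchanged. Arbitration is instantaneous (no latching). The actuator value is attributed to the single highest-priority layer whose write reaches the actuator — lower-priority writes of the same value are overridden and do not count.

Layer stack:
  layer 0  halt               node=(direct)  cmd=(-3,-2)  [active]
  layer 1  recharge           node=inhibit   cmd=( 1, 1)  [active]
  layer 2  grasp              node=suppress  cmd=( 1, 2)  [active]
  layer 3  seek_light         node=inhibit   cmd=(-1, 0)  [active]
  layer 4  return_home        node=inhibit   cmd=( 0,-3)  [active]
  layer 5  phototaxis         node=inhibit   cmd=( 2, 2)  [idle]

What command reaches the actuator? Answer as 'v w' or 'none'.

none

L0 halt: active, feeds wire = (-3, -2)
L1 recharge: active, inhibitor → wire = none
L2 grasp: active, suppressor → wire = (1, 2)
L3 seek_light: active, inhibitor → wire = none
L4 return_home: active, inhibitor → wire = none
L5 phototaxis: idle → wire stays none
actuator = none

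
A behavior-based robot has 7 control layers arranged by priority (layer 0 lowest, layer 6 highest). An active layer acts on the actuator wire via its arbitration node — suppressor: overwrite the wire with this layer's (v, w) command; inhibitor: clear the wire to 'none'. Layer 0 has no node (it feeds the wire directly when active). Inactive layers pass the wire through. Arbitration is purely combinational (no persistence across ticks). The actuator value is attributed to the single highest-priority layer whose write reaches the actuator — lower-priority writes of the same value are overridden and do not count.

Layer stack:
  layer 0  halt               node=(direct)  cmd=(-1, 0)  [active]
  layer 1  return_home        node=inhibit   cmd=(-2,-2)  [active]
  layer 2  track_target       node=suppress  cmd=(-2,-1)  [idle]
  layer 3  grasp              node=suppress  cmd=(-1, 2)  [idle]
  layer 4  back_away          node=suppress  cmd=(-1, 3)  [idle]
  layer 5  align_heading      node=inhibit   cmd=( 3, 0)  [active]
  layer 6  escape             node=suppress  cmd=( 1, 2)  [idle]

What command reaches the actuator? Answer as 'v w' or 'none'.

none

layer 0 (halt) active — direct: (-1, 0)
layer 1 (return_home) active — inhibits: none
layer 2 (track_target) idle — unchanged: none
layer 3 (grasp) idle — unchanged: none
layer 4 (back_away) idle — unchanged: none
layer 5 (align_heading) active — inhibits: none
layer 6 (escape) idle — unchanged: none
→ actuator none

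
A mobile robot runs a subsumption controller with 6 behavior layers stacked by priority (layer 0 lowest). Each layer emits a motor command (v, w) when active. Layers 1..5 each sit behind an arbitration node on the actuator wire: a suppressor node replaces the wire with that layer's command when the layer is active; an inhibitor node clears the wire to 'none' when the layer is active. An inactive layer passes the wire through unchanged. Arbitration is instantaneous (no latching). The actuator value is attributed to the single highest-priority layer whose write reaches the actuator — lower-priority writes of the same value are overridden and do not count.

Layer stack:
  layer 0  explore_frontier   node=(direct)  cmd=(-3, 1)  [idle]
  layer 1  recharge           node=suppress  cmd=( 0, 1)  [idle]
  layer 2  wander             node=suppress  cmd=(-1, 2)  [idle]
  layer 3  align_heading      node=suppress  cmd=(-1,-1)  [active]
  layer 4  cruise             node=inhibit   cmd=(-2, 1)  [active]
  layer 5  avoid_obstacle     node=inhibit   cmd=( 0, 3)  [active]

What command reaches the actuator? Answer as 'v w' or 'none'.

none

layer 0 (explore_frontier) idle — none
layer 1 (recharge) idle — unchanged: none
layer 2 (wander) idle — unchanged: none
layer 3 (align_heading) active — suppresses: (-1, -1)
layer 4 (cruise) active — inhibits: none
layer 5 (avoid_obstacle) active — inhibits: none
→ actuator none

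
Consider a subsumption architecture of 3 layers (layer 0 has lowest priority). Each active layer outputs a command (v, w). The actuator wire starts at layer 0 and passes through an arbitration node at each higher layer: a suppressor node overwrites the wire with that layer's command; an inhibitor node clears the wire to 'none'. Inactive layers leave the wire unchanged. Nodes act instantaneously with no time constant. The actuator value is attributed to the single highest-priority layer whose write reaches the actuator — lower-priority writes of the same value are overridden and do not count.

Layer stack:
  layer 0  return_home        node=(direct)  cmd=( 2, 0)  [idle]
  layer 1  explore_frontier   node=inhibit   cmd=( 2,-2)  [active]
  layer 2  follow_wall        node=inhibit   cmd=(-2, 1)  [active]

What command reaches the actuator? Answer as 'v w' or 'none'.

layer 0 (return_home) idle — none
layer 1 (explore_frontier) active — inhibits: none
layer 2 (follow_wall) active — inhibits: none
→ actuator none

none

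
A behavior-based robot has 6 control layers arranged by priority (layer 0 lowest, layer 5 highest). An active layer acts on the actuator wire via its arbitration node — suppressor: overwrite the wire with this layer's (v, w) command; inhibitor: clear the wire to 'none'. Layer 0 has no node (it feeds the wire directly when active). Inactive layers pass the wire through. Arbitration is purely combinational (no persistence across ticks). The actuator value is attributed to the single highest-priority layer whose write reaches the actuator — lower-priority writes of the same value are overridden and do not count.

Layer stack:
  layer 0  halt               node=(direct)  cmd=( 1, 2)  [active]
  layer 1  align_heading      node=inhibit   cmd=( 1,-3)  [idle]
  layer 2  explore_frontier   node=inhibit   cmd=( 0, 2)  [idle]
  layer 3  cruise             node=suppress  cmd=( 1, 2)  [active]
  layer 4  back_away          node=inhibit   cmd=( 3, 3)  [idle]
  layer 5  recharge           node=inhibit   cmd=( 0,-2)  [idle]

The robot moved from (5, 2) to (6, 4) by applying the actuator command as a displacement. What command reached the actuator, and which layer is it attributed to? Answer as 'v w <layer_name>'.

1 2 cruise

displacement = (6, 4) − (5, 2) = (1, 2)
L0 halt: active, feeds wire = (1, 2)
L1 align_heading: idle → wire stays (1, 2)
L2 explore_frontier: idle → wire stays (1, 2)
L3 cruise: active, suppressor → wire = (1, 2)
L4 back_away: idle → wire stays (1, 2)
L5 recharge: idle → wire stays (1, 2)
actuator = (1, 2) — from layer 3 (cruise)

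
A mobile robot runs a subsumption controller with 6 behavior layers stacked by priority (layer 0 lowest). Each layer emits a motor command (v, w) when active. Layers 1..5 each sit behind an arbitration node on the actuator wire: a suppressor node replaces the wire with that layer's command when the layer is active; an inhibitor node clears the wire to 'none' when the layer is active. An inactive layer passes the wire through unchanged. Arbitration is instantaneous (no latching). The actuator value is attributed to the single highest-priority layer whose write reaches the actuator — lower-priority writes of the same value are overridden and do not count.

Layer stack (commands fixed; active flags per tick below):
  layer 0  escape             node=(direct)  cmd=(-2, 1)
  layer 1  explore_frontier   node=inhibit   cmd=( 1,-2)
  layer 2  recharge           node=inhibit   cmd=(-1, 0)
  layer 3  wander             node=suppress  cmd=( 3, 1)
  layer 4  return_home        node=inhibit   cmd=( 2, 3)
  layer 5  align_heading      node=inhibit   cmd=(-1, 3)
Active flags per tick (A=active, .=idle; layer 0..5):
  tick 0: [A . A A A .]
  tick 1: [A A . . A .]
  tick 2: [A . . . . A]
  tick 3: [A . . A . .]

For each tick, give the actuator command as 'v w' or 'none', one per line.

none
none
none
3 1

tick 0:
  [0] escape on; wire := (-2, 1)
  [1] explore_frontier off; pass (-2, 1)
  [2] recharge on (inhibit); wire := none
  [3] wander on (suppress); wire := (3, 1)
  [4] return_home on (inhibit); wire := none
  [5] align_heading off; pass none
  output none
tick 1:
  [0] escape on; wire := (-2, 1)
  [1] explore_frontier on (inhibit); wire := none
  [2] recharge off; pass none
  [3] wander off; pass none
  [4] return_home on (inhibit); wire := none
  [5] align_heading off; pass none
  output none
tick 2:
  [0] escape on; wire := (-2, 1)
  [1] explore_frontier off; pass (-2, 1)
  [2] recharge off; pass (-2, 1)
  [3] wander off; pass (-2, 1)
  [4] return_home off; pass (-2, 1)
  [5] align_heading on (inhibit); wire := none
  output none
tick 3:
  [0] escape on; wire := (-2, 1)
  [1] explore_frontier off; pass (-2, 1)
  [2] recharge off; pass (-2, 1)
  [3] wander on (suppress); wire := (3, 1)
  [4] return_home off; pass (3, 1)
  [5] align_heading off; pass (3, 1)
  output (3, 1)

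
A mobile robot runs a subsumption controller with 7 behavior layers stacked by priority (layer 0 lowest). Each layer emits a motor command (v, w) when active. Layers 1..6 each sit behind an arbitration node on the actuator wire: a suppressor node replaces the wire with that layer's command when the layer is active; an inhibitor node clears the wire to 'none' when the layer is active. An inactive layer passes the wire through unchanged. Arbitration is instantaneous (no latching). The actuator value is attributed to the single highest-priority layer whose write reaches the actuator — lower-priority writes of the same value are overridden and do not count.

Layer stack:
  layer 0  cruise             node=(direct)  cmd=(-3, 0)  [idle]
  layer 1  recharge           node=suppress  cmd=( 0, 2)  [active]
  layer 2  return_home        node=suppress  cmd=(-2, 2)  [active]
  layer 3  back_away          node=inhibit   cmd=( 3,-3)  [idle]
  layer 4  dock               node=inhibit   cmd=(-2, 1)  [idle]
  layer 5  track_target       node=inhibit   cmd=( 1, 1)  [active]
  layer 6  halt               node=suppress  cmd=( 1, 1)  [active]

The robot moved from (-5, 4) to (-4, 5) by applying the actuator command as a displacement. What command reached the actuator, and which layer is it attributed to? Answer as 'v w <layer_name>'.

1 1 halt

displacement = (-4, 5) − (-5, 4) = (1, 1)
layer 0 (cruise) idle — none
layer 1 (recharge) active — suppresses: (0, 2)
layer 2 (return_home) active — suppresses: (-2, 2)
layer 3 (back_away) idle — unchanged: (-2, 2)
layer 4 (dock) idle — unchanged: (-2, 2)
layer 5 (track_target) active — inhibits: none
layer 6 (halt) active — suppresses: (1, 1)
→ actuator (1, 1) — from layer 6 (halt)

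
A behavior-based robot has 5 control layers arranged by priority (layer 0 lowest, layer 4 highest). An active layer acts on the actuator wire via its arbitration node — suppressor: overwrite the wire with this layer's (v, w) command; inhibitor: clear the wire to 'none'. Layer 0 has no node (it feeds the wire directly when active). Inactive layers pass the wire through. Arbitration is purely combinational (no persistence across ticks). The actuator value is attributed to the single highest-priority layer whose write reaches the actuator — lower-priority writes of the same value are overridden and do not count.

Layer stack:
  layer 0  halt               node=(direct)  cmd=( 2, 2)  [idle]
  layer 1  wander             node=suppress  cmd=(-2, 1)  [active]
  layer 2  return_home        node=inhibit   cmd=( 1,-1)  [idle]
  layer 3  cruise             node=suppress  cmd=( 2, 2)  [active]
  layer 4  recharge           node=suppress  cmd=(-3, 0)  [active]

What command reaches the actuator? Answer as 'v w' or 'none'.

[0] halt off; wire := none
[1] wander on (suppress); wire := (-2, 1)
[2] return_home off; pass (-2, 1)
[3] cruise on (suppress); wire := (2, 2)
[4] recharge on (suppress); wire := (-3, 0)
output (-3, 0)

-3 0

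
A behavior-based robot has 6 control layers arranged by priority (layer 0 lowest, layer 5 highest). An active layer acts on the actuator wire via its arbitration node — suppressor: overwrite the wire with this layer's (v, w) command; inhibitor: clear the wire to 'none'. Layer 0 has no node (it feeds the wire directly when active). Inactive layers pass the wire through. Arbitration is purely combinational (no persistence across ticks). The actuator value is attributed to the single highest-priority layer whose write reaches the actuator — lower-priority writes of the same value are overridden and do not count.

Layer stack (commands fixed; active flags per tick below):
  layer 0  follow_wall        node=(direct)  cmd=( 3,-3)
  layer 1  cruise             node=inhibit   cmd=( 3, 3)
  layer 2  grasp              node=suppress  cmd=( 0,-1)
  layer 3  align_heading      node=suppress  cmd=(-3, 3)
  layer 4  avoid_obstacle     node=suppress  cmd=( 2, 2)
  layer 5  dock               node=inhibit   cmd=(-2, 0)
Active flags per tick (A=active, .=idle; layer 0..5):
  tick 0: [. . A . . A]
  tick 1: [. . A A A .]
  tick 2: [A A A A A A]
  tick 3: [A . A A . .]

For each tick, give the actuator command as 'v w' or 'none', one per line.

none
2 2
none
-3 3

tick 0:
  [0] follow_wall off; wire := none
  [1] cruise off; pass none
  [2] grasp on (suppress); wire := (0, -1)
  [3] align_heading off; pass (0, -1)
  [4] avoid_obstacle off; pass (0, -1)
  [5] dock on (inhibit); wire := none
  output none
tick 1:
  [0] follow_wall off; wire := none
  [1] cruise off; pass none
  [2] grasp on (suppress); wire := (0, -1)
  [3] align_heading on (suppress); wire := (-3, 3)
  [4] avoid_obstacle on (suppress); wire := (2, 2)
  [5] dock off; pass (2, 2)
  output (2, 2)
tick 2:
  [0] follow_wall on; wire := (3, -3)
  [1] cruise on (inhibit); wire := none
  [2] grasp on (suppress); wire := (0, -1)
  [3] align_heading on (suppress); wire := (-3, 3)
  [4] avoid_obstacle on (suppress); wire := (2, 2)
  [5] dock on (inhibit); wire := none
  output none
tick 3:
  [0] follow_wall on; wire := (3, -3)
  [1] cruise off; pass (3, -3)
  [2] grasp on (suppress); wire := (0, -1)
  [3] align_heading on (suppress); wire := (-3, 3)
  [4] avoid_obstacle off; pass (-3, 3)
  [5] dock off; pass (-3, 3)
  output (-3, 3)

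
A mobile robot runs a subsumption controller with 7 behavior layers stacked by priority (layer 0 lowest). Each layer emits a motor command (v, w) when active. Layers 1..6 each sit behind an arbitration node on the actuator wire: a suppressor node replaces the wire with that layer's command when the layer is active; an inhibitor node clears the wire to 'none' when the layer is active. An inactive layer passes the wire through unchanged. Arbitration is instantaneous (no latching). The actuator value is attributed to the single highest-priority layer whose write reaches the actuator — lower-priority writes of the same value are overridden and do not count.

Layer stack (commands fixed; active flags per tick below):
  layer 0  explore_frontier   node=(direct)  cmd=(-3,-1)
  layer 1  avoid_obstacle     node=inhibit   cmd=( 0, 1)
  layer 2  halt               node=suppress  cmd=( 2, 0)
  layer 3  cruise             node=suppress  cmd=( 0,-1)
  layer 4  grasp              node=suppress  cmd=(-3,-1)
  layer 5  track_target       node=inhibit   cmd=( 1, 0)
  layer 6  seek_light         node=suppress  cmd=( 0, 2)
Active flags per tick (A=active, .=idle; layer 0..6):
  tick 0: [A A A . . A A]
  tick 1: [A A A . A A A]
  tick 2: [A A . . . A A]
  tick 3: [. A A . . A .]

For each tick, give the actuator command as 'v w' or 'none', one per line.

0 2
0 2
0 2
none

tick 0:
  [0] explore_frontier on; wire := (-3, -1)
  [1] avoid_obstacle on (inhibit); wire := none
  [2] halt on (suppress); wire := (2, 0)
  [3] cruise off; pass (2, 0)
  [4] grasp off; pass (2, 0)
  [5] track_target on (inhibit); wire := none
  [6] seek_light on (suppress); wire := (0, 2)
  output (0, 2)
tick 1:
  [0] explore_frontier on; wire := (-3, -1)
  [1] avoid_obstacle on (inhibit); wire := none
  [2] halt on (suppress); wire := (2, 0)
  [3] cruise off; pass (2, 0)
  [4] grasp on (suppress); wire := (-3, -1)
  [5] track_target on (inhibit); wire := none
  [6] seek_light on (suppress); wire := (0, 2)
  output (0, 2)
tick 2:
  [0] explore_frontier on; wire := (-3, -1)
  [1] avoid_obstacle on (inhibit); wire := none
  [2] halt off; pass none
  [3] cruise off; pass none
  [4] grasp off; pass none
  [5] track_target on (inhibit); wire := none
  [6] seek_light on (suppress); wire := (0, 2)
  output (0, 2)
tick 3:
  [0] explore_frontier off; wire := none
  [1] avoid_obstacle on (inhibit); wire := none
  [2] halt on (suppress); wire := (2, 0)
  [3] cruise off; pass (2, 0)
  [4] grasp off; pass (2, 0)
  [5] track_target on (inhibit); wire := none
  [6] seek_light off; pass none
  output none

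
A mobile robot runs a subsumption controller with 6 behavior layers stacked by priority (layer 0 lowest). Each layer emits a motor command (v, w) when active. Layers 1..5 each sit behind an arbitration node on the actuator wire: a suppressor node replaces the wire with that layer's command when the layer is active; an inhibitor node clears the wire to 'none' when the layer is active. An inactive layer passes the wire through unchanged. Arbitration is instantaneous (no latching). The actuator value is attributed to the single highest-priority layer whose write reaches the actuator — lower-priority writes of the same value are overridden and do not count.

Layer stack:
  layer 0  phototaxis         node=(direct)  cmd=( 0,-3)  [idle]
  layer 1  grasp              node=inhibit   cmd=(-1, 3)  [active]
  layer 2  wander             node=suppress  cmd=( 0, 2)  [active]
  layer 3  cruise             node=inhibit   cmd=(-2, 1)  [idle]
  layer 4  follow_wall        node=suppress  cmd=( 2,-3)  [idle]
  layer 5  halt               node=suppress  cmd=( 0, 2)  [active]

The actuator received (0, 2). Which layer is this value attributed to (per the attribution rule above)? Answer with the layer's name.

halt

[0] phototaxis off; wire := none
[1] grasp on (inhibit); wire := none
[2] wander on (suppress); wire := (0, 2)
[3] cruise off; pass (0, 2)
[4] follow_wall off; pass (0, 2)
[5] halt on (suppress); wire := (0, 2)
output (0, 2)
last writer: layer 5 = halt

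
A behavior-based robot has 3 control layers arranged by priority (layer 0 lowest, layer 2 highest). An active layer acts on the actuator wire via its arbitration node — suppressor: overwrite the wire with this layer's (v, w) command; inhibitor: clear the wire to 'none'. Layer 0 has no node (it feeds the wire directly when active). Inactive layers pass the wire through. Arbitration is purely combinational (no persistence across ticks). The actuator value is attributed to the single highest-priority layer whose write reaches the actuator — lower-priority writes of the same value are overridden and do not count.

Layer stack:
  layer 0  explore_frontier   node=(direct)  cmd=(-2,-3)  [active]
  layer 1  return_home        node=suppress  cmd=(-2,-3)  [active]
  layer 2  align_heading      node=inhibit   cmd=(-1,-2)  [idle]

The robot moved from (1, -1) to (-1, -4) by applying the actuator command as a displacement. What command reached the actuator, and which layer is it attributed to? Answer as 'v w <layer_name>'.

displacement = (-1, -4) − (1, -1) = (-2, -3)
L0 explore_frontier: active, feeds wire = (-2, -3)
L1 return_home: active, suppressor → wire = (-2, -3)
L2 align_heading: idle → wire stays (-2, -3)
actuator = (-2, -3) — from layer 1 (return_home)

-2 -3 return_home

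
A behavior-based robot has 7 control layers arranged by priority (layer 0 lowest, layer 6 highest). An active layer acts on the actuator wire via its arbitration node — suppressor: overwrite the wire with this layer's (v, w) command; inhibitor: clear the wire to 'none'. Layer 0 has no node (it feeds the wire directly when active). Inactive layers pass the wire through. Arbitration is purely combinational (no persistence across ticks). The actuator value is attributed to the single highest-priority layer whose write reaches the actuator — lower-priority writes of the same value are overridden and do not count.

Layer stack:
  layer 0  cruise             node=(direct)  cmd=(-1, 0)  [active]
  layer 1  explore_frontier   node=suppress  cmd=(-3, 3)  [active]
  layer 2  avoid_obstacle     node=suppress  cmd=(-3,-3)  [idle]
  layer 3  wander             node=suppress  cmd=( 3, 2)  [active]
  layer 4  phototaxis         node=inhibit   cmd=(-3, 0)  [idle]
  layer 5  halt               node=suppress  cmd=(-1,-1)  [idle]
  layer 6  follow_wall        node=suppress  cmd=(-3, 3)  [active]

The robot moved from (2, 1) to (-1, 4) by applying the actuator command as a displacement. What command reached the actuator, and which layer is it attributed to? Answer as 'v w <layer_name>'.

-3 3 follow_wall

displacement = (-1, 4) − (2, 1) = (-3, 3)
[0] cruise on; wire := (-1, 0)
[1] explore_frontier on (suppress); wire := (-3, 3)
[2] avoid_obstacle off; pass (-3, 3)
[3] wander on (suppress); wire := (3, 2)
[4] phototaxis off; pass (3, 2)
[5] halt off; pass (3, 2)
[6] follow_wall on (suppress); wire := (-3, 3)
output (-3, 3) — from layer 6 (follow_wall)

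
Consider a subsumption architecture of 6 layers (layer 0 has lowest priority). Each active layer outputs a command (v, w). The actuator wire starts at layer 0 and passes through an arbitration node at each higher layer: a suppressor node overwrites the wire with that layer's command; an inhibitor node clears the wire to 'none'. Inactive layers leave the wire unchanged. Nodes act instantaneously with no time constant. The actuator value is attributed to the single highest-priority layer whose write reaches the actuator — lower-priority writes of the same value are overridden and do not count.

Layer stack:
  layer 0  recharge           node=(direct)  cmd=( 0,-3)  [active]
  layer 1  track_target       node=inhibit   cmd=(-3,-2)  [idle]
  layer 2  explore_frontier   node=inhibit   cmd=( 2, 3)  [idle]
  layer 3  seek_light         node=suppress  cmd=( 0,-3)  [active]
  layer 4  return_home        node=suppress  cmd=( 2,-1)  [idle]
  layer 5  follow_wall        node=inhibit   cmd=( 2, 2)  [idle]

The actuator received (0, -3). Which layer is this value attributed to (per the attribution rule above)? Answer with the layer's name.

seek_light

L0 recharge: active, feeds wire = (0, -3)
L1 track_target: idle → wire stays (0, -3)
L2 explore_frontier: idle → wire stays (0, -3)
L3 seek_light: active, suppressor → wire = (0, -3)
L4 return_home: idle → wire stays (0, -3)
L5 follow_wall: idle → wire stays (0, -3)
actuator = (0, -3)
last writer: layer 3 = seek_light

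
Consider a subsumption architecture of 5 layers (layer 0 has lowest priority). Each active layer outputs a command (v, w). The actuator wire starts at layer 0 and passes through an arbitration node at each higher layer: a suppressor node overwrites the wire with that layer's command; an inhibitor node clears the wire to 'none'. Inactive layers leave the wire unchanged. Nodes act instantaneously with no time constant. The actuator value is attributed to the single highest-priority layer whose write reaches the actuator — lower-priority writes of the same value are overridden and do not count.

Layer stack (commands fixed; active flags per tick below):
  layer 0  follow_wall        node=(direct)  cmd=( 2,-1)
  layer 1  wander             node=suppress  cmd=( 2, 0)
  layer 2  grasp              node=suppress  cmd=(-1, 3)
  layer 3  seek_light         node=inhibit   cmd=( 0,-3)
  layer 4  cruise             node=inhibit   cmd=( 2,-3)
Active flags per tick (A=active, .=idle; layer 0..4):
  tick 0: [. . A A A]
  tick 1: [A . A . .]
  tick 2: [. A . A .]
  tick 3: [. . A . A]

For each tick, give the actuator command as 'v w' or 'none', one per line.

none
-1 3
none
none

tick 0:
  layer 0 (follow_wall) idle — none
  layer 1 (wander) idle — unchanged: none
  layer 2 (grasp) active — suppresses: (-1, 3)
  layer 3 (seek_light) active — inhibits: none
  layer 4 (cruise) active — inhibits: none
  → actuator none
tick 1:
  layer 0 (follow_wall) active — direct: (2, -1)
  layer 1 (wander) idle — unchanged: (2, -1)
  layer 2 (grasp) active — suppresses: (-1, 3)
  layer 3 (seek_light) idle — unchanged: (-1, 3)
  layer 4 (cruise) idle — unchanged: (-1, 3)
  → actuator (-1, 3)
tick 2:
  layer 0 (follow_wall) idle — none
  layer 1 (wander) active — suppresses: (2, 0)
  layer 2 (grasp) idle — unchanged: (2, 0)
  layer 3 (seek_light) active — inhibits: none
  layer 4 (cruise) idle — unchanged: none
  → actuator none
tick 3:
  layer 0 (follow_wall) idle — none
  layer 1 (wander) idle — unchanged: none
  layer 2 (grasp) active — suppresses: (-1, 3)
  layer 3 (seek_light) idle — unchanged: (-1, 3)
  layer 4 (cruise) active — inhibits: none
  → actuator none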